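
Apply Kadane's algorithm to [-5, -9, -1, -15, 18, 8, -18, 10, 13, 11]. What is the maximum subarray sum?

Using Kadane's algorithm on [-5, -9, -1, -15, 18, 8, -18, 10, 13, 11]:

Scanning through the array:
Position 1 (value -9): max_ending_here = -9, max_so_far = -5
Position 2 (value -1): max_ending_here = -1, max_so_far = -1
Position 3 (value -15): max_ending_here = -15, max_so_far = -1
Position 4 (value 18): max_ending_here = 18, max_so_far = 18
Position 5 (value 8): max_ending_here = 26, max_so_far = 26
Position 6 (value -18): max_ending_here = 8, max_so_far = 26
Position 7 (value 10): max_ending_here = 18, max_so_far = 26
Position 8 (value 13): max_ending_here = 31, max_so_far = 31
Position 9 (value 11): max_ending_here = 42, max_so_far = 42

Maximum subarray: [18, 8, -18, 10, 13, 11]
Maximum sum: 42

The maximum subarray is [18, 8, -18, 10, 13, 11] with sum 42. This subarray runs from index 4 to index 9.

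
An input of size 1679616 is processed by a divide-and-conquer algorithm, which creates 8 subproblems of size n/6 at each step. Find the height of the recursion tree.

For divide and conquer with division factor 6:

Problem sizes at each level:
Level 0: 1679616
Level 1: 279936
Level 2: 46656
Level 3: 7776
Level 4: 1296
Level 5: 216
Level 6: 36
Level 7: 6
Level 8: 1

The root is level 0 and the size-1 base case is level 8 (the tree spans levels 0 through 8, i.e. 9 levels counting the root), so the depth is the number of divisions: log_6(1679616) = 8

The recursion tree depth is log_6(1679616) = 8. At each level, the problem size is divided by 6, so it takes 8 divisions to reduce to a base case of size 1. The algorithm makes 8 recursive calls at each level.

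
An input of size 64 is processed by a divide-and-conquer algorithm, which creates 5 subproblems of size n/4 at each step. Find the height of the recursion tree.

For divide and conquer with division factor 4:

Problem sizes at each level:
Level 0: 64
Level 1: 16
Level 2: 4
Level 3: 1

The root is level 0 and the size-1 base case is level 3 (the tree spans levels 0 through 3, i.e. 4 levels counting the root), so the depth is the number of divisions: log_4(64) = 3

The recursion tree depth is log_4(64) = 3. At each level, the problem size is divided by 4, so it takes 3 divisions to reduce to a base case of size 1. The algorithm makes 5 recursive calls at each level.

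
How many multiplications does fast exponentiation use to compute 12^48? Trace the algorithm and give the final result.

Computing 12^48 by squaring (build up from 12^1; each line after the first costs one multiplication):

12^1 = 12
12^2 = (12^1)^2 = 12^2 = 144
12^3 = 12 * 12^2 = 12 * 144 = 1728
12^6 = (12^3)^2 = 1728^2 = 2985984
12^12 = (12^6)^2 = 2985984^2 = 8916100448256
12^24 = (12^12)^2 = 8916100448256^2 = 79496847203390844133441536
12^48 = (12^24)^2 = 79496847203390844133441536^2 = 6319748715279270675921934218987893281199411530039296

Result: 6319748715279270675921934218987893281199411530039296
Multiplications needed: 6 (6 lines after 12^1)

12^48 = 6319748715279270675921934218987893281199411530039296. Using exponentiation by squaring, this requires 6 multiplications. The key idea: if the exponent is even, square the half-power; if odd, multiply by the base once.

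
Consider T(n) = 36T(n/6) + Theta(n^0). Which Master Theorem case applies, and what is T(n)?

Master Theorem for T(n) = 36T(n/6) + O(n^0):

a = 36, b = 6, c = 0
log_b(a) = log_6(36) = 2.0000

Case 1: c = 0 < log_6(36) = 2.0000
T(n) = O(n^(log_6 36)) = O(n^2)

For T(n) = 36T(n/6) + O(n^0): log_6(36) = 2.0000. This is Case 1 of the Master Theorem (c < log_b(a), work dominated by leaves), giving O(n^2).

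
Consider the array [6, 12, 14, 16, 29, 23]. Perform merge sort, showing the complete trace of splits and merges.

Merge sort trace:

Split: [6, 12, 14, 16, 29, 23] -> [6, 12, 14] and [16, 29, 23]
  Split: [6, 12, 14] -> [6] and [12, 14]
    Split: [12, 14] -> [12] and [14]
    Merge: [12] + [14] -> [12, 14]
  Merge: [6] + [12, 14] -> [6, 12, 14]
  Split: [16, 29, 23] -> [16] and [29, 23]
    Split: [29, 23] -> [29] and [23]
    Merge: [29] + [23] -> [23, 29]
  Merge: [16] + [23, 29] -> [16, 23, 29]
Merge: [6, 12, 14] + [16, 23, 29] -> [6, 12, 14, 16, 23, 29]

Final sorted array: [6, 12, 14, 16, 23, 29]

The merge sort proceeds by recursively splitting the array and merging sorted halves.
After all merges, the sorted array is [6, 12, 14, 16, 23, 29].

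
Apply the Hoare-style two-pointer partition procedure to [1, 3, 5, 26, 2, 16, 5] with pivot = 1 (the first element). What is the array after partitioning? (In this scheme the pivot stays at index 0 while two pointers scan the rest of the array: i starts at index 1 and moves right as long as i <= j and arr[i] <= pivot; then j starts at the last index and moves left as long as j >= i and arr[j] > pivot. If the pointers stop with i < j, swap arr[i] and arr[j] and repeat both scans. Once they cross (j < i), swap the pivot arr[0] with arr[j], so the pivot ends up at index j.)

Hoare-style two-pointer partition with pivot = 1:

Initial array: [1, 3, 5, 26, 2, 16, 5]

Pointers start at i = 1, j = 6.
i ends at 1, j ends at 0: the pointers have crossed (j < i), so scanning stops.

j = 0, so swapping arr[0] with arr[j] leaves the pivot at position 0: [1, 3, 5, 26, 2, 16, 5]
Pivot position: 0

After partitioning with pivot 1, the array becomes [1, 3, 5, 26, 2, 16, 5]. The pivot is placed at index 0. All elements to the left of the pivot are <= 1, and all elements to the right are > 1.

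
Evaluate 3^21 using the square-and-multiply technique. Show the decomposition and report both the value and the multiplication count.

Computing 3^21 by squaring (build up from 3^1; each line after the first costs one multiplication):

3^1 = 3
3^2 = (3^1)^2 = 3^2 = 9
3^4 = (3^2)^2 = 9^2 = 81
3^5 = 3 * 3^4 = 3 * 81 = 243
3^10 = (3^5)^2 = 243^2 = 59049
3^20 = (3^10)^2 = 59049^2 = 3486784401
3^21 = 3 * 3^20 = 3 * 3486784401 = 10460353203

Result: 10460353203
Multiplications needed: 6 (6 lines after 3^1)

3^21 = 10460353203. Using exponentiation by squaring, this requires 6 multiplications. The key idea: if the exponent is even, square the half-power; if odd, multiply by the base once.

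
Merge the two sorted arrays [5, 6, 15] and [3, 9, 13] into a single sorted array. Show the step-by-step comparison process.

Merging process:

Compare 5 vs 3: take 3 from right. Merged: [3]
Compare 5 vs 9: take 5 from left. Merged: [3, 5]
Compare 6 vs 9: take 6 from left. Merged: [3, 5, 6]
Compare 15 vs 9: take 9 from right. Merged: [3, 5, 6, 9]
Compare 15 vs 13: take 13 from right. Merged: [3, 5, 6, 9, 13]
Append remaining from left: [15]. Merged: [3, 5, 6, 9, 13, 15]

Final merged array: [3, 5, 6, 9, 13, 15]
Total comparisons: 5

The merged array is [3, 5, 6, 9, 13, 15], requiring 5 comparisons. The merge step runs in O(n) time where n is the total number of elements.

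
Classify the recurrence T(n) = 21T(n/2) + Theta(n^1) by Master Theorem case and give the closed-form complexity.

Master Theorem for T(n) = 21T(n/2) + O(n^1):

a = 21, b = 2, c = 1
log_b(a) = log_2(21) = 4.3923

Case 1: c = 1 < log_2(21) = 4.3923
T(n) = O(n^(log_2 21))

For T(n) = 21T(n/2) + O(n^1): log_2(21) = 4.3923. This is Case 1 of the Master Theorem (c < log_b(a), work dominated by leaves), giving O(n^(log_2 21)).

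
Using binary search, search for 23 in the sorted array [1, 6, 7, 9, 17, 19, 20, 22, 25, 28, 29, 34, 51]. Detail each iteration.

Binary search for 23 in [1, 6, 7, 9, 17, 19, 20, 22, 25, 28, 29, 34, 51]:

lo=0, hi=12, mid=6, arr[mid]=20 -> 20 < 23, search right half
lo=7, hi=12, mid=9, arr[mid]=28 -> 28 > 23, search left half
lo=7, hi=8, mid=7, arr[mid]=22 -> 22 < 23, search right half
lo=8, hi=8, mid=8, arr[mid]=25 -> 25 > 23, search left half
lo=8 > hi=7, target 23 not found

Binary search determines that 23 is not in the array after 4 comparisons. The search space was exhausted without finding the target.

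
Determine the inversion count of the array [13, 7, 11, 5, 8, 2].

Finding inversions in [13, 7, 11, 5, 8, 2]:

(0, 1): arr[0]=13 > arr[1]=7
(0, 2): arr[0]=13 > arr[2]=11
(0, 3): arr[0]=13 > arr[3]=5
(0, 4): arr[0]=13 > arr[4]=8
(0, 5): arr[0]=13 > arr[5]=2
(1, 3): arr[1]=7 > arr[3]=5
(1, 5): arr[1]=7 > arr[5]=2
(2, 3): arr[2]=11 > arr[3]=5
(2, 4): arr[2]=11 > arr[4]=8
(2, 5): arr[2]=11 > arr[5]=2
(3, 5): arr[3]=5 > arr[5]=2
(4, 5): arr[4]=8 > arr[5]=2

Total inversions: 12

The array has 12 inversion(s): (0,1), (0,2), (0,3), (0,4), (0,5), (1,3), (1,5), (2,3), (2,4), (2,5), (3,5), (4,5). Each pair (i,j) satisfies i < j and arr[i] > arr[j].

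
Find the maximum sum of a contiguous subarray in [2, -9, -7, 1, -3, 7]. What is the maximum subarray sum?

Using Kadane's algorithm on [2, -9, -7, 1, -3, 7]:

Scanning through the array:
Position 1 (value -9): max_ending_here = -7, max_so_far = 2
Position 2 (value -7): max_ending_here = -7, max_so_far = 2
Position 3 (value 1): max_ending_here = 1, max_so_far = 2
Position 4 (value -3): max_ending_here = -2, max_so_far = 2
Position 5 (value 7): max_ending_here = 7, max_so_far = 7

Maximum subarray: [7]
Maximum sum: 7

The maximum subarray is [7] with sum 7. This subarray runs from index 5 to index 5.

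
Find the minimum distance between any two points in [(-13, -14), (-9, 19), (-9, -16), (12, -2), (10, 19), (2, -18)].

Computing all pairwise distances among 6 points:

d((-13, -14), (-9, 19)) = 33.2415
d((-13, -14), (-9, -16)) = 4.4721 <-- minimum
d((-13, -14), (12, -2)) = 27.7308
d((-13, -14), (10, 19)) = 40.2244
d((-13, -14), (2, -18)) = 15.5242
d((-9, 19), (-9, -16)) = 35.0
d((-9, 19), (12, -2)) = 29.6985
d((-9, 19), (10, 19)) = 19.0
d((-9, 19), (2, -18)) = 38.6005
d((-9, -16), (12, -2)) = 25.2389
d((-9, -16), (10, 19)) = 39.8246
d((-9, -16), (2, -18)) = 11.1803
d((12, -2), (10, 19)) = 21.095
d((12, -2), (2, -18)) = 18.868
d((10, 19), (2, -18)) = 37.855

Closest pair: (-13, -14) and (-9, -16) with distance 4.4721

The closest pair is (-13, -14) and (-9, -16) with Euclidean distance 4.4721. For 6 points, brute-force pairwise comparison is shown above. For large n, the divide-and-conquer algorithm (sort by x, recurse on halves, check the dividing strip) achieves O(n log n).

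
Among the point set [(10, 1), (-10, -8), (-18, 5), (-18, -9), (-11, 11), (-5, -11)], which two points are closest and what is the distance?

Computing all pairwise distances among 6 points:

d((10, 1), (-10, -8)) = 21.9317
d((10, 1), (-18, 5)) = 28.2843
d((10, 1), (-18, -9)) = 29.7321
d((10, 1), (-11, 11)) = 23.2594
d((10, 1), (-5, -11)) = 19.2094
d((-10, -8), (-18, 5)) = 15.2643
d((-10, -8), (-18, -9)) = 8.0623
d((-10, -8), (-11, 11)) = 19.0263
d((-10, -8), (-5, -11)) = 5.831 <-- minimum
d((-18, 5), (-18, -9)) = 14.0
d((-18, 5), (-11, 11)) = 9.2195
d((-18, 5), (-5, -11)) = 20.6155
d((-18, -9), (-11, 11)) = 21.1896
d((-18, -9), (-5, -11)) = 13.1529
d((-11, 11), (-5, -11)) = 22.8035

Closest pair: (-10, -8) and (-5, -11) with distance 5.831

The closest pair is (-10, -8) and (-5, -11) with Euclidean distance 5.831. For 6 points, brute-force pairwise comparison is shown above. For large n, the divide-and-conquer algorithm (sort by x, recurse on halves, check the dividing strip) achieves O(n log n).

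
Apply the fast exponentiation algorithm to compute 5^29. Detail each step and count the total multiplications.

Computing 5^29 by squaring (build up from 5^1; each line after the first costs one multiplication):

5^1 = 5
5^2 = (5^1)^2 = 5^2 = 25
5^3 = 5 * 5^2 = 5 * 25 = 125
5^6 = (5^3)^2 = 125^2 = 15625
5^7 = 5 * 5^6 = 5 * 15625 = 78125
5^14 = (5^7)^2 = 78125^2 = 6103515625
5^28 = (5^14)^2 = 6103515625^2 = 37252902984619140625
5^29 = 5 * 5^28 = 5 * 37252902984619140625 = 186264514923095703125

Result: 186264514923095703125
Multiplications needed: 7 (7 lines after 5^1)

5^29 = 186264514923095703125. Using exponentiation by squaring, this requires 7 multiplications. The key idea: if the exponent is even, square the half-power; if odd, multiply by the base once.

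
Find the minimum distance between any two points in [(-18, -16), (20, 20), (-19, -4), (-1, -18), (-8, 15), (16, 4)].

Computing all pairwise distances among 6 points:

d((-18, -16), (20, 20)) = 52.345
d((-18, -16), (-19, -4)) = 12.0416 <-- minimum
d((-18, -16), (-1, -18)) = 17.1172
d((-18, -16), (-8, 15)) = 32.573
d((-18, -16), (16, 4)) = 39.4462
d((20, 20), (-19, -4)) = 45.793
d((20, 20), (-1, -18)) = 43.4166
d((20, 20), (-8, 15)) = 28.4429
d((20, 20), (16, 4)) = 16.4924
d((-19, -4), (-1, -18)) = 22.8035
d((-19, -4), (-8, 15)) = 21.9545
d((-19, -4), (16, 4)) = 35.9026
d((-1, -18), (-8, 15)) = 33.7343
d((-1, -18), (16, 4)) = 27.8029
d((-8, 15), (16, 4)) = 26.4008

Closest pair: (-18, -16) and (-19, -4) with distance 12.0416

The closest pair is (-18, -16) and (-19, -4) with Euclidean distance 12.0416. For 6 points, brute-force pairwise comparison is shown above. For large n, the divide-and-conquer algorithm (sort by x, recurse on halves, check the dividing strip) achieves O(n log n).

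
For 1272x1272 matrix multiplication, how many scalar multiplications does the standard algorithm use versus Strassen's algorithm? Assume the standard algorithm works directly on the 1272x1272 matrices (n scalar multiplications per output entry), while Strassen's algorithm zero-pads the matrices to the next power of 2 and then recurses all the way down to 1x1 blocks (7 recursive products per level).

Matrix multiplication for 1272x1272 matrices:

Strassen's algorithm requires power-of-2 dimensions. Pad 1272x1272 to 2048x2048 (next power of 2).

Standard algorithm: 1272^3 = 2058075648 multiplications
Strassen's algorithm: 7^(log2(2048)) = 7^11 = 1977326743 multiplications
Savings: 2058075648 - 1977326743 = 80748905 multiplications

Standard: 2058075648 multiplications (1272^3). Strassen: 1977326743 multiplications (7^11, after padding to 2048x2048). Strassen reduces 8 recursive multiplications to 7 at each level.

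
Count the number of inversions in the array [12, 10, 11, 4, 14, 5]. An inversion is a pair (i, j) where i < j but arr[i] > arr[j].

Finding inversions in [12, 10, 11, 4, 14, 5]:

(0, 1): arr[0]=12 > arr[1]=10
(0, 2): arr[0]=12 > arr[2]=11
(0, 3): arr[0]=12 > arr[3]=4
(0, 5): arr[0]=12 > arr[5]=5
(1, 3): arr[1]=10 > arr[3]=4
(1, 5): arr[1]=10 > arr[5]=5
(2, 3): arr[2]=11 > arr[3]=4
(2, 5): arr[2]=11 > arr[5]=5
(4, 5): arr[4]=14 > arr[5]=5

Total inversions: 9

The array has 9 inversion(s): (0,1), (0,2), (0,3), (0,5), (1,3), (1,5), (2,3), (2,5), (4,5). Each pair (i,j) satisfies i < j and arr[i] > arr[j].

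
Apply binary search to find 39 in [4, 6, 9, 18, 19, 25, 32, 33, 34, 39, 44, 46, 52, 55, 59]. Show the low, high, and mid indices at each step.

Binary search for 39 in [4, 6, 9, 18, 19, 25, 32, 33, 34, 39, 44, 46, 52, 55, 59]:

lo=0, hi=14, mid=7, arr[mid]=33 -> 33 < 39, search right half
lo=8, hi=14, mid=11, arr[mid]=46 -> 46 > 39, search left half
lo=8, hi=10, mid=9, arr[mid]=39 -> Found target at index 9!

Binary search finds 39 at index 9 after 3 comparisons. The search repeatedly halves the search space by comparing with the middle element.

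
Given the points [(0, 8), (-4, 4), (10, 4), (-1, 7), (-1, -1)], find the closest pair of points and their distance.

Computing all pairwise distances among 5 points:

d((0, 8), (-4, 4)) = 5.6569
d((0, 8), (10, 4)) = 10.7703
d((0, 8), (-1, 7)) = 1.4142 <-- minimum
d((0, 8), (-1, -1)) = 9.0554
d((-4, 4), (10, 4)) = 14.0
d((-4, 4), (-1, 7)) = 4.2426
d((-4, 4), (-1, -1)) = 5.831
d((10, 4), (-1, 7)) = 11.4018
d((10, 4), (-1, -1)) = 12.083
d((-1, 7), (-1, -1)) = 8.0

Closest pair: (0, 8) and (-1, 7) with distance 1.4142

The closest pair is (0, 8) and (-1, 7) with Euclidean distance 1.4142. For 5 points, brute-force pairwise comparison is shown above. For large n, the divide-and-conquer algorithm (sort by x, recurse on halves, check the dividing strip) achieves O(n log n).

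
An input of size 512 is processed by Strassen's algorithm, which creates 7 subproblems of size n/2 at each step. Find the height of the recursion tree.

For divide and conquer with division factor 2:

Problem sizes at each level:
Level 0: 512
Level 1: 256
Level 2: 128
Level 3: 64
Level 4: 32
Level 5: 16
Level 6: 8
Level 7: 4
Level 8: 2
Level 9: 1

The root is level 0 and the size-1 base case is level 9 (the tree spans levels 0 through 9, i.e. 10 levels counting the root), so the depth is the number of divisions: log_2(512) = 9

The recursion tree depth is log_2(512) = 9. At each level, the problem size is divided by 2, so it takes 9 divisions to reduce to a base case of size 1. The algorithm makes 7 recursive calls at each level.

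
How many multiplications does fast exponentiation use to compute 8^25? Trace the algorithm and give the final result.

Computing 8^25 by squaring (build up from 8^1; each line after the first costs one multiplication):

8^1 = 8
8^2 = (8^1)^2 = 8^2 = 64
8^3 = 8 * 8^2 = 8 * 64 = 512
8^6 = (8^3)^2 = 512^2 = 262144
8^12 = (8^6)^2 = 262144^2 = 68719476736
8^24 = (8^12)^2 = 68719476736^2 = 4722366482869645213696
8^25 = 8 * 8^24 = 8 * 4722366482869645213696 = 37778931862957161709568

Result: 37778931862957161709568
Multiplications needed: 6 (6 lines after 8^1)

8^25 = 37778931862957161709568. Using exponentiation by squaring, this requires 6 multiplications. The key idea: if the exponent is even, square the half-power; if odd, multiply by the base once.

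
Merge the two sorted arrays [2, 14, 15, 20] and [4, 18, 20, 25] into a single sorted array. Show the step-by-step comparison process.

Merging process:

Compare 2 vs 4: take 2 from left. Merged: [2]
Compare 14 vs 4: take 4 from right. Merged: [2, 4]
Compare 14 vs 18: take 14 from left. Merged: [2, 4, 14]
Compare 15 vs 18: take 15 from left. Merged: [2, 4, 14, 15]
Compare 20 vs 18: take 18 from right. Merged: [2, 4, 14, 15, 18]
Compare 20 vs 20: take 20 from left. Merged: [2, 4, 14, 15, 18, 20]
Append remaining from right: [20, 25]. Merged: [2, 4, 14, 15, 18, 20, 20, 25]

Final merged array: [2, 4, 14, 15, 18, 20, 20, 25]
Total comparisons: 6

The merged array is [2, 4, 14, 15, 18, 20, 20, 25], requiring 6 comparisons. The merge step runs in O(n) time where n is the total number of elements.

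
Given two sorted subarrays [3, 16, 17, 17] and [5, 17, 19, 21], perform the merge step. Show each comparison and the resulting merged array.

Merging process:

Compare 3 vs 5: take 3 from left. Merged: [3]
Compare 16 vs 5: take 5 from right. Merged: [3, 5]
Compare 16 vs 17: take 16 from left. Merged: [3, 5, 16]
Compare 17 vs 17: take 17 from left. Merged: [3, 5, 16, 17]
Compare 17 vs 17: take 17 from left. Merged: [3, 5, 16, 17, 17]
Append remaining from right: [17, 19, 21]. Merged: [3, 5, 16, 17, 17, 17, 19, 21]

Final merged array: [3, 5, 16, 17, 17, 17, 19, 21]
Total comparisons: 5

The merged array is [3, 5, 16, 17, 17, 17, 19, 21], requiring 5 comparisons. The merge step runs in O(n) time where n is the total number of elements.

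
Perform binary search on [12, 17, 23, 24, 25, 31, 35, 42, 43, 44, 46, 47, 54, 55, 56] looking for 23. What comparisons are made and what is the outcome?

Binary search for 23 in [12, 17, 23, 24, 25, 31, 35, 42, 43, 44, 46, 47, 54, 55, 56]:

lo=0, hi=14, mid=7, arr[mid]=42 -> 42 > 23, search left half
lo=0, hi=6, mid=3, arr[mid]=24 -> 24 > 23, search left half
lo=0, hi=2, mid=1, arr[mid]=17 -> 17 < 23, search right half
lo=2, hi=2, mid=2, arr[mid]=23 -> Found target at index 2!

Binary search finds 23 at index 2 after 4 comparisons. The search repeatedly halves the search space by comparing with the middle element.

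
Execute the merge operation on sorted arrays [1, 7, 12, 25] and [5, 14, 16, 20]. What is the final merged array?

Merging process:

Compare 1 vs 5: take 1 from left. Merged: [1]
Compare 7 vs 5: take 5 from right. Merged: [1, 5]
Compare 7 vs 14: take 7 from left. Merged: [1, 5, 7]
Compare 12 vs 14: take 12 from left. Merged: [1, 5, 7, 12]
Compare 25 vs 14: take 14 from right. Merged: [1, 5, 7, 12, 14]
Compare 25 vs 16: take 16 from right. Merged: [1, 5, 7, 12, 14, 16]
Compare 25 vs 20: take 20 from right. Merged: [1, 5, 7, 12, 14, 16, 20]
Append remaining from left: [25]. Merged: [1, 5, 7, 12, 14, 16, 20, 25]

Final merged array: [1, 5, 7, 12, 14, 16, 20, 25]
Total comparisons: 7

The merged array is [1, 5, 7, 12, 14, 16, 20, 25], requiring 7 comparisons. The merge step runs in O(n) time where n is the total number of elements.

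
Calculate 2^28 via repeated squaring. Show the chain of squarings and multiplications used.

Computing 2^28 by squaring (build up from 2^1; each line after the first costs one multiplication):

2^1 = 2
2^2 = (2^1)^2 = 2^2 = 4
2^3 = 2 * 2^2 = 2 * 4 = 8
2^6 = (2^3)^2 = 8^2 = 64
2^7 = 2 * 2^6 = 2 * 64 = 128
2^14 = (2^7)^2 = 128^2 = 16384
2^28 = (2^14)^2 = 16384^2 = 268435456

Result: 268435456
Multiplications needed: 6 (6 lines after 2^1)

2^28 = 268435456. Using exponentiation by squaring, this requires 6 multiplications. The key idea: if the exponent is even, square the half-power; if odd, multiply by the base once.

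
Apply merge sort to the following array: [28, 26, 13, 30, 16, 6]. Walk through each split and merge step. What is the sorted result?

Merge sort trace:

Split: [28, 26, 13, 30, 16, 6] -> [28, 26, 13] and [30, 16, 6]
  Split: [28, 26, 13] -> [28] and [26, 13]
    Split: [26, 13] -> [26] and [13]
    Merge: [26] + [13] -> [13, 26]
  Merge: [28] + [13, 26] -> [13, 26, 28]
  Split: [30, 16, 6] -> [30] and [16, 6]
    Split: [16, 6] -> [16] and [6]
    Merge: [16] + [6] -> [6, 16]
  Merge: [30] + [6, 16] -> [6, 16, 30]
Merge: [13, 26, 28] + [6, 16, 30] -> [6, 13, 16, 26, 28, 30]

Final sorted array: [6, 13, 16, 26, 28, 30]

The merge sort proceeds by recursively splitting the array and merging sorted halves.
After all merges, the sorted array is [6, 13, 16, 26, 28, 30].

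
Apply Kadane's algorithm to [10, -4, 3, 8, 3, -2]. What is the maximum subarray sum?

Using Kadane's algorithm on [10, -4, 3, 8, 3, -2]:

Scanning through the array:
Position 1 (value -4): max_ending_here = 6, max_so_far = 10
Position 2 (value 3): max_ending_here = 9, max_so_far = 10
Position 3 (value 8): max_ending_here = 17, max_so_far = 17
Position 4 (value 3): max_ending_here = 20, max_so_far = 20
Position 5 (value -2): max_ending_here = 18, max_so_far = 20

Maximum subarray: [10, -4, 3, 8, 3]
Maximum sum: 20

The maximum subarray is [10, -4, 3, 8, 3] with sum 20. This subarray runs from index 0 to index 4.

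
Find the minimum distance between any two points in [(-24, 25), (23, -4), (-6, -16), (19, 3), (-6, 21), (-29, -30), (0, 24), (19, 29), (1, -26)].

Computing all pairwise distances among 9 points:

d((-24, 25), (23, -4)) = 55.2268
d((-24, 25), (-6, -16)) = 44.7772
d((-24, 25), (19, 3)) = 48.3011
d((-24, 25), (-6, 21)) = 18.4391
d((-24, 25), (-29, -30)) = 55.2268
d((-24, 25), (0, 24)) = 24.0208
d((-24, 25), (19, 29)) = 43.1856
d((-24, 25), (1, -26)) = 56.7979
d((23, -4), (-6, -16)) = 31.3847
d((23, -4), (19, 3)) = 8.0623
d((23, -4), (-6, 21)) = 38.2884
d((23, -4), (-29, -30)) = 58.1378
d((23, -4), (0, 24)) = 36.2353
d((23, -4), (19, 29)) = 33.2415
d((23, -4), (1, -26)) = 31.1127
d((-6, -16), (19, 3)) = 31.4006
d((-6, -16), (-6, 21)) = 37.0
d((-6, -16), (-29, -30)) = 26.9258
d((-6, -16), (0, 24)) = 40.4475
d((-6, -16), (19, 29)) = 51.4782
d((-6, -16), (1, -26)) = 12.2066
d((19, 3), (-6, 21)) = 30.8058
d((19, 3), (-29, -30)) = 58.2495
d((19, 3), (0, 24)) = 28.3196
d((19, 3), (19, 29)) = 26.0
d((19, 3), (1, -26)) = 34.1321
d((-6, 21), (-29, -30)) = 55.9464
d((-6, 21), (0, 24)) = 6.7082 <-- minimum
d((-6, 21), (19, 29)) = 26.2488
d((-6, 21), (1, -26)) = 47.5184
d((-29, -30), (0, 24)) = 61.2944
d((-29, -30), (19, 29)) = 76.0592
d((-29, -30), (1, -26)) = 30.2655
d((0, 24), (19, 29)) = 19.6469
d((0, 24), (1, -26)) = 50.01
d((19, 29), (1, -26)) = 57.8705

Closest pair: (-6, 21) and (0, 24) with distance 6.7082

The closest pair is (-6, 21) and (0, 24) with Euclidean distance 6.7082. For 9 points, brute-force pairwise comparison is shown above. For large n, the divide-and-conquer algorithm (sort by x, recurse on halves, check the dividing strip) achieves O(n log n).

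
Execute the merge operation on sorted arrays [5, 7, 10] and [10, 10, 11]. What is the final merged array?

Merging process:

Compare 5 vs 10: take 5 from left. Merged: [5]
Compare 7 vs 10: take 7 from left. Merged: [5, 7]
Compare 10 vs 10: take 10 from left. Merged: [5, 7, 10]
Append remaining from right: [10, 10, 11]. Merged: [5, 7, 10, 10, 10, 11]

Final merged array: [5, 7, 10, 10, 10, 11]
Total comparisons: 3

The merged array is [5, 7, 10, 10, 10, 11], requiring 3 comparisons. The merge step runs in O(n) time where n is the total number of elements.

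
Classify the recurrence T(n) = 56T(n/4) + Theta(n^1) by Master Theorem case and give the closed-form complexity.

Master Theorem for T(n) = 56T(n/4) + O(n^1):

a = 56, b = 4, c = 1
log_b(a) = log_4(56) = 2.9037

Case 1: c = 1 < log_4(56) = 2.9037
T(n) = O(n^(log_4 56))

For T(n) = 56T(n/4) + O(n^1): log_4(56) = 2.9037. This is Case 1 of the Master Theorem (c < log_b(a), work dominated by leaves), giving O(n^(log_4 56)).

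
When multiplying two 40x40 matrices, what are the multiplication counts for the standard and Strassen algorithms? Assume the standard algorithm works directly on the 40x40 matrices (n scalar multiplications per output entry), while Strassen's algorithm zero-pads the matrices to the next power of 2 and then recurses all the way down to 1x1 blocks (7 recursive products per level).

Matrix multiplication for 40x40 matrices:

Strassen's algorithm requires power-of-2 dimensions. Pad 40x40 to 64x64 (next power of 2).

Standard algorithm: 40^3 = 64000 multiplications
Strassen's algorithm: 7^(log2(64)) = 7^6 = 117649 multiplications
Difference: 64000 - 117649 = -53649 (Strassen uses MORE here due to padding overhead — for small or just-over-power-of-2 n, padding can outweigh the per-level savings)

Standard: 64000 multiplications (40^3). Strassen: 117649 multiplications (7^6, after padding to 64x64). Strassen reduces 8 recursive multiplications to 7 at each level.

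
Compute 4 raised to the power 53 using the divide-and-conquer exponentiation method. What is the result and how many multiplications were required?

Computing 4^53 by squaring (build up from 4^1; each line after the first costs one multiplication):

4^1 = 4
4^2 = (4^1)^2 = 4^2 = 16
4^3 = 4 * 4^2 = 4 * 16 = 64
4^6 = (4^3)^2 = 64^2 = 4096
4^12 = (4^6)^2 = 4096^2 = 16777216
4^13 = 4 * 4^12 = 4 * 16777216 = 67108864
4^26 = (4^13)^2 = 67108864^2 = 4503599627370496
4^52 = (4^26)^2 = 4503599627370496^2 = 20282409603651670423947251286016
4^53 = 4 * 4^52 = 4 * 20282409603651670423947251286016 = 81129638414606681695789005144064

Result: 81129638414606681695789005144064
Multiplications needed: 8 (8 lines after 4^1)

4^53 = 81129638414606681695789005144064. Using exponentiation by squaring, this requires 8 multiplications. The key idea: if the exponent is even, square the half-power; if odd, multiply by the base once.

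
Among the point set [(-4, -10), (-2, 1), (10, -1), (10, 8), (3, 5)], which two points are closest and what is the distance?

Computing all pairwise distances among 5 points:

d((-4, -10), (-2, 1)) = 11.1803
d((-4, -10), (10, -1)) = 16.6433
d((-4, -10), (10, 8)) = 22.8035
d((-4, -10), (3, 5)) = 16.5529
d((-2, 1), (10, -1)) = 12.1655
d((-2, 1), (10, 8)) = 13.8924
d((-2, 1), (3, 5)) = 6.4031 <-- minimum
d((10, -1), (10, 8)) = 9.0
d((10, -1), (3, 5)) = 9.2195
d((10, 8), (3, 5)) = 7.6158

Closest pair: (-2, 1) and (3, 5) with distance 6.4031

The closest pair is (-2, 1) and (3, 5) with Euclidean distance 6.4031. For 5 points, brute-force pairwise comparison is shown above. For large n, the divide-and-conquer algorithm (sort by x, recurse on halves, check the dividing strip) achieves O(n log n).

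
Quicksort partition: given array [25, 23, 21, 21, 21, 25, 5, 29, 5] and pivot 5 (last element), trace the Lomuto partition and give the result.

Lomuto partition with pivot = 5:

Initial array: [25, 23, 21, 21, 21, 25, 5, 29, 5]

arr[0]=25 > 5: no swap
arr[1]=23 > 5: no swap
arr[2]=21 > 5: no swap
arr[3]=21 > 5: no swap
arr[4]=21 > 5: no swap
arr[5]=25 > 5: no swap
arr[6]=5 <= 5: swap with position 0, array becomes [5, 23, 21, 21, 21, 25, 25, 29, 5]
arr[7]=29 > 5: no swap

Place pivot at position 1: [5, 5, 21, 21, 21, 25, 25, 29, 23]
Pivot position: 1

After partitioning with pivot 5, the array becomes [5, 5, 21, 21, 21, 25, 25, 29, 23]. The pivot is placed at index 1. All elements to the left of the pivot are <= 5, and all elements to the right are > 5.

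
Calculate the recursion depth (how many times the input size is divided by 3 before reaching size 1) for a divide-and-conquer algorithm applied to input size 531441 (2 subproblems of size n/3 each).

For divide and conquer with division factor 3:

Problem sizes at each level:
Level 0: 531441
Level 1: 177147
Level 2: 59049
Level 3: 19683
Level 4: 6561
Level 5: 2187
Level 6: 729
Level 7: 243
Level 8: 81
Level 9: 27
Level 10: 9
Level 11: 3
Level 12: 1

The root is level 0 and the size-1 base case is level 12 (the tree spans levels 0 through 12, i.e. 13 levels counting the root), so the depth is the number of divisions: log_3(531441) = 12

The recursion tree depth is log_3(531441) = 12. At each level, the problem size is divided by 3, so it takes 12 divisions to reduce to a base case of size 1. The algorithm makes 2 recursive calls at each level.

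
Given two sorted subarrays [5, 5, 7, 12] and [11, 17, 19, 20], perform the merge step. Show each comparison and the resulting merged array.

Merging process:

Compare 5 vs 11: take 5 from left. Merged: [5]
Compare 5 vs 11: take 5 from left. Merged: [5, 5]
Compare 7 vs 11: take 7 from left. Merged: [5, 5, 7]
Compare 12 vs 11: take 11 from right. Merged: [5, 5, 7, 11]
Compare 12 vs 17: take 12 from left. Merged: [5, 5, 7, 11, 12]
Append remaining from right: [17, 19, 20]. Merged: [5, 5, 7, 11, 12, 17, 19, 20]

Final merged array: [5, 5, 7, 11, 12, 17, 19, 20]
Total comparisons: 5

The merged array is [5, 5, 7, 11, 12, 17, 19, 20], requiring 5 comparisons. The merge step runs in O(n) time where n is the total number of elements.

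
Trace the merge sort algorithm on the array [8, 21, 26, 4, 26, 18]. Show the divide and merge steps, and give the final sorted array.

Merge sort trace:

Split: [8, 21, 26, 4, 26, 18] -> [8, 21, 26] and [4, 26, 18]
  Split: [8, 21, 26] -> [8] and [21, 26]
    Split: [21, 26] -> [21] and [26]
    Merge: [21] + [26] -> [21, 26]
  Merge: [8] + [21, 26] -> [8, 21, 26]
  Split: [4, 26, 18] -> [4] and [26, 18]
    Split: [26, 18] -> [26] and [18]
    Merge: [26] + [18] -> [18, 26]
  Merge: [4] + [18, 26] -> [4, 18, 26]
Merge: [8, 21, 26] + [4, 18, 26] -> [4, 8, 18, 21, 26, 26]

Final sorted array: [4, 8, 18, 21, 26, 26]

The merge sort proceeds by recursively splitting the array and merging sorted halves.
After all merges, the sorted array is [4, 8, 18, 21, 26, 26].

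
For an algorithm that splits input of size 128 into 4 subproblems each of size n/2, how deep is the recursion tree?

For divide and conquer with division factor 2:

Problem sizes at each level:
Level 0: 128
Level 1: 64
Level 2: 32
Level 3: 16
Level 4: 8
Level 5: 4
Level 6: 2
Level 7: 1

The root is level 0 and the size-1 base case is level 7 (the tree spans levels 0 through 7, i.e. 8 levels counting the root), so the depth is the number of divisions: log_2(128) = 7

The recursion tree depth is log_2(128) = 7. At each level, the problem size is divided by 2, so it takes 7 divisions to reduce to a base case of size 1. The algorithm makes 4 recursive calls at each level.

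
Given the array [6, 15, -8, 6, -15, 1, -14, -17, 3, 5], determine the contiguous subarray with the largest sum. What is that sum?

Using Kadane's algorithm on [6, 15, -8, 6, -15, 1, -14, -17, 3, 5]:

Scanning through the array:
Position 1 (value 15): max_ending_here = 21, max_so_far = 21
Position 2 (value -8): max_ending_here = 13, max_so_far = 21
Position 3 (value 6): max_ending_here = 19, max_so_far = 21
Position 4 (value -15): max_ending_here = 4, max_so_far = 21
Position 5 (value 1): max_ending_here = 5, max_so_far = 21
Position 6 (value -14): max_ending_here = -9, max_so_far = 21
Position 7 (value -17): max_ending_here = -17, max_so_far = 21
Position 8 (value 3): max_ending_here = 3, max_so_far = 21
Position 9 (value 5): max_ending_here = 8, max_so_far = 21

Maximum subarray: [6, 15]
Maximum sum: 21

The maximum subarray is [6, 15] with sum 21. This subarray runs from index 0 to index 1.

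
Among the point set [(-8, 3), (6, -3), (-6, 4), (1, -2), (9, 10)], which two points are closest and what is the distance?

Computing all pairwise distances among 5 points:

d((-8, 3), (6, -3)) = 15.2315
d((-8, 3), (-6, 4)) = 2.2361 <-- minimum
d((-8, 3), (1, -2)) = 10.2956
d((-8, 3), (9, 10)) = 18.3848
d((6, -3), (-6, 4)) = 13.8924
d((6, -3), (1, -2)) = 5.099
d((6, -3), (9, 10)) = 13.3417
d((-6, 4), (1, -2)) = 9.2195
d((-6, 4), (9, 10)) = 16.1555
d((1, -2), (9, 10)) = 14.4222

Closest pair: (-8, 3) and (-6, 4) with distance 2.2361

The closest pair is (-8, 3) and (-6, 4) with Euclidean distance 2.2361. For 5 points, brute-force pairwise comparison is shown above. For large n, the divide-and-conquer algorithm (sort by x, recurse on halves, check the dividing strip) achieves O(n log n).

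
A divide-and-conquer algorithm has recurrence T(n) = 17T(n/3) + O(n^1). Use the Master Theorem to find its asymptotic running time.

Master Theorem for T(n) = 17T(n/3) + O(n^1):

a = 17, b = 3, c = 1
log_b(a) = log_3(17) = 2.5789

Case 1: c = 1 < log_3(17) = 2.5789
T(n) = O(n^(log_3 17))

For T(n) = 17T(n/3) + O(n^1): log_3(17) = 2.5789. This is Case 1 of the Master Theorem (c < log_b(a), work dominated by leaves), giving O(n^(log_3 17)).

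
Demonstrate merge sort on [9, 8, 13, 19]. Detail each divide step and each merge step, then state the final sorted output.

Merge sort trace:

Split: [9, 8, 13, 19] -> [9, 8] and [13, 19]
  Split: [9, 8] -> [9] and [8]
  Merge: [9] + [8] -> [8, 9]
  Split: [13, 19] -> [13] and [19]
  Merge: [13] + [19] -> [13, 19]
Merge: [8, 9] + [13, 19] -> [8, 9, 13, 19]

Final sorted array: [8, 9, 13, 19]

The merge sort proceeds by recursively splitting the array and merging sorted halves.
After all merges, the sorted array is [8, 9, 13, 19].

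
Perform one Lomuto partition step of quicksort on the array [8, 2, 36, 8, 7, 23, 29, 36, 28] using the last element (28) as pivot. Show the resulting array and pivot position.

Lomuto partition with pivot = 28:

Initial array: [8, 2, 36, 8, 7, 23, 29, 36, 28]

arr[0]=8 <= 28: swap with position 0, array becomes [8, 2, 36, 8, 7, 23, 29, 36, 28]
arr[1]=2 <= 28: swap with position 1, array becomes [8, 2, 36, 8, 7, 23, 29, 36, 28]
arr[2]=36 > 28: no swap
arr[3]=8 <= 28: swap with position 2, array becomes [8, 2, 8, 36, 7, 23, 29, 36, 28]
arr[4]=7 <= 28: swap with position 3, array becomes [8, 2, 8, 7, 36, 23, 29, 36, 28]
arr[5]=23 <= 28: swap with position 4, array becomes [8, 2, 8, 7, 23, 36, 29, 36, 28]
arr[6]=29 > 28: no swap
arr[7]=36 > 28: no swap

Place pivot at position 5: [8, 2, 8, 7, 23, 28, 29, 36, 36]
Pivot position: 5

After partitioning with pivot 28, the array becomes [8, 2, 8, 7, 23, 28, 29, 36, 36]. The pivot is placed at index 5. All elements to the left of the pivot are <= 28, and all elements to the right are > 28.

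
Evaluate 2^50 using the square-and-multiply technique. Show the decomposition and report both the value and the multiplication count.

Computing 2^50 by squaring (build up from 2^1; each line after the first costs one multiplication):

2^1 = 2
2^2 = (2^1)^2 = 2^2 = 4
2^3 = 2 * 2^2 = 2 * 4 = 8
2^6 = (2^3)^2 = 8^2 = 64
2^12 = (2^6)^2 = 64^2 = 4096
2^24 = (2^12)^2 = 4096^2 = 16777216
2^25 = 2 * 2^24 = 2 * 16777216 = 33554432
2^50 = (2^25)^2 = 33554432^2 = 1125899906842624

Result: 1125899906842624
Multiplications needed: 7 (7 lines after 2^1)

2^50 = 1125899906842624. Using exponentiation by squaring, this requires 7 multiplications. The key idea: if the exponent is even, square the half-power; if odd, multiply by the base once.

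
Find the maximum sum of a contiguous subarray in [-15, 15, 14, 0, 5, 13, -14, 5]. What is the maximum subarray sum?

Using Kadane's algorithm on [-15, 15, 14, 0, 5, 13, -14, 5]:

Scanning through the array:
Position 1 (value 15): max_ending_here = 15, max_so_far = 15
Position 2 (value 14): max_ending_here = 29, max_so_far = 29
Position 3 (value 0): max_ending_here = 29, max_so_far = 29
Position 4 (value 5): max_ending_here = 34, max_so_far = 34
Position 5 (value 13): max_ending_here = 47, max_so_far = 47
Position 6 (value -14): max_ending_here = 33, max_so_far = 47
Position 7 (value 5): max_ending_here = 38, max_so_far = 47

Maximum subarray: [15, 14, 0, 5, 13]
Maximum sum: 47

The maximum subarray is [15, 14, 0, 5, 13] with sum 47. This subarray runs from index 1 to index 5.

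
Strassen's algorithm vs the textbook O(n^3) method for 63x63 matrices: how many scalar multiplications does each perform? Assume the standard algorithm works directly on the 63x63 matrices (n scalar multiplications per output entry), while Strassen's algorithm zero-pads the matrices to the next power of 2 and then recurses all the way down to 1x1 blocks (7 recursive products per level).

Matrix multiplication for 63x63 matrices:

Strassen's algorithm requires power-of-2 dimensions. Pad 63x63 to 64x64 (next power of 2).

Standard algorithm: 63^3 = 250047 multiplications
Strassen's algorithm: 7^(log2(64)) = 7^6 = 117649 multiplications
Savings: 250047 - 117649 = 132398 multiplications

Standard: 250047 multiplications (63^3). Strassen: 117649 multiplications (7^6, after padding to 64x64). Strassen reduces 8 recursive multiplications to 7 at each level.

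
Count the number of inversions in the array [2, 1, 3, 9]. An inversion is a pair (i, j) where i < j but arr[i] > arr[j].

Finding inversions in [2, 1, 3, 9]:

(0, 1): arr[0]=2 > arr[1]=1

Total inversions: 1

The array has 1 inversion(s): (0,1). Each pair (i,j) satisfies i < j and arr[i] > arr[j].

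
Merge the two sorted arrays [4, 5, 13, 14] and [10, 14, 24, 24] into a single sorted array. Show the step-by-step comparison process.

Merging process:

Compare 4 vs 10: take 4 from left. Merged: [4]
Compare 5 vs 10: take 5 from left. Merged: [4, 5]
Compare 13 vs 10: take 10 from right. Merged: [4, 5, 10]
Compare 13 vs 14: take 13 from left. Merged: [4, 5, 10, 13]
Compare 14 vs 14: take 14 from left. Merged: [4, 5, 10, 13, 14]
Append remaining from right: [14, 24, 24]. Merged: [4, 5, 10, 13, 14, 14, 24, 24]

Final merged array: [4, 5, 10, 13, 14, 14, 24, 24]
Total comparisons: 5

The merged array is [4, 5, 10, 13, 14, 14, 24, 24], requiring 5 comparisons. The merge step runs in O(n) time where n is the total number of elements.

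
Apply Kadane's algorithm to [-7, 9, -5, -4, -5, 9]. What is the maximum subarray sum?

Using Kadane's algorithm on [-7, 9, -5, -4, -5, 9]:

Scanning through the array:
Position 1 (value 9): max_ending_here = 9, max_so_far = 9
Position 2 (value -5): max_ending_here = 4, max_so_far = 9
Position 3 (value -4): max_ending_here = 0, max_so_far = 9
Position 4 (value -5): max_ending_here = -5, max_so_far = 9
Position 5 (value 9): max_ending_here = 9, max_so_far = 9

Maximum subarray: [9]
Maximum sum: 9

The maximum subarray is [9] with sum 9. This subarray runs from index 1 to index 1.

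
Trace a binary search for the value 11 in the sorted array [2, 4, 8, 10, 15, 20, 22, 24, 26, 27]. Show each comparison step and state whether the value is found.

Binary search for 11 in [2, 4, 8, 10, 15, 20, 22, 24, 26, 27]:

lo=0, hi=9, mid=4, arr[mid]=15 -> 15 > 11, search left half
lo=0, hi=3, mid=1, arr[mid]=4 -> 4 < 11, search right half
lo=2, hi=3, mid=2, arr[mid]=8 -> 8 < 11, search right half
lo=3, hi=3, mid=3, arr[mid]=10 -> 10 < 11, search right half
lo=4 > hi=3, target 11 not found

Binary search determines that 11 is not in the array after 4 comparisons. The search space was exhausted without finding the target.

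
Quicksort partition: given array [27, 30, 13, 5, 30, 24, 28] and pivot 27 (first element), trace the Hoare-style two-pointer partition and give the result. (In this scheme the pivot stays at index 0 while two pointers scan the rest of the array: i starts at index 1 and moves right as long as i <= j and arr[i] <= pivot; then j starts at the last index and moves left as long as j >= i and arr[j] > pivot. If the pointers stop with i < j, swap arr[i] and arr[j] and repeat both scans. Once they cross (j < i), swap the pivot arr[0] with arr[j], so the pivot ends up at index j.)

Hoare-style two-pointer partition with pivot = 27:

Initial array: [27, 30, 13, 5, 30, 24, 28]

Pointers start at i = 1, j = 6.
i stops at index 1 (arr[1]=30 > 27), j stops at index 5 (arr[5]=24 <= 27): swap arr[1] and arr[5], array becomes [27, 24, 13, 5, 30, 30, 28]
i ends at 4, j ends at 3: the pointers have crossed (j < i), so scanning stops.

Swap pivot arr[0] with arr[3] to place pivot at position 3: [5, 24, 13, 27, 30, 30, 28]
Pivot position: 3

After partitioning with pivot 27, the array becomes [5, 24, 13, 27, 30, 30, 28]. The pivot is placed at index 3. All elements to the left of the pivot are <= 27, and all elements to the right are > 27.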